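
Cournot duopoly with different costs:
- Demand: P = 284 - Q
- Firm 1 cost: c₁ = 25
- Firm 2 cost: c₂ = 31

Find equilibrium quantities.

q₁* = 88.33, q₂* = 82.33

Work:
Reaction: q₁ = (284 - 25 - q₂)/2
Reaction: q₂ = (284 - 31 - q₁)/2
Solve simultaneously:
q₁* = (284 - 2×25 + 31)/3 = 88.33
q₂* = (284 - 2×31 + 25)/3 = 82.33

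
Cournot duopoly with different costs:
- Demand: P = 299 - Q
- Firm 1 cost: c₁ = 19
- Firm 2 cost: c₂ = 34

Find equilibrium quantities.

q₁* = 98.33, q₂* = 83.33

Work:
Reaction: q₁ = (299 - 19 - q₂)/2
Reaction: q₂ = (299 - 34 - q₁)/2
Solve simultaneously:
q₁* = (299 - 2×19 + 34)/3 = 98.33
q₂* = (299 - 2×34 + 19)/3 = 83.33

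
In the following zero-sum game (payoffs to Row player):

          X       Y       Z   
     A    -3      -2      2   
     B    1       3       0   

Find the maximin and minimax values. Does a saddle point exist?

Maximin = 0, Minimax = 1, Saddle: False

Work:
Row minimums: [-3, 0] → maximin = 0
Column maximums: [1, 3, 2] → minimax = 1
No saddle point (maximin ≠ minimax). Mixed strategy needed.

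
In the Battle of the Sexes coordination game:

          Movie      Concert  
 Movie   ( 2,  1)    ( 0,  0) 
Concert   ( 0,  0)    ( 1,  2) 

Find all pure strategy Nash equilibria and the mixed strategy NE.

Pure NE: (Movie, Movie) and (Concert, Concert); Mixed NE: p = 0.6667, q = 0.3333

Work:
Check pure NE:
(Movie, Movie): (2, 1) - no unilateral deviation beneficial
(Concert, Concert): (1, 2) - no unilateral deviation beneficial
Mixed NE: P1 plays Movie with p = 0.6667, P2 plays Movie with q = 0.3333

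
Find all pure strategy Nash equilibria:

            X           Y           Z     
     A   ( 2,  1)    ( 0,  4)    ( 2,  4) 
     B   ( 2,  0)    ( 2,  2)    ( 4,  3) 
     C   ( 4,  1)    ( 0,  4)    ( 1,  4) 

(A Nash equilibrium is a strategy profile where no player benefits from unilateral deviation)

Nash equilibrium: (B, Z)

Work:
Best responses:
  P1 vs X: payoffs [2, 2, 4] → best response C (payoff 4)
  P1 vs Y: payoffs [0, 2, 0] → best response B (payoff 2)
  P1 vs Z: payoffs [2, 4, 1] → best response B (payoff 4)
  P2 vs A: payoffs [1, 4, 4] → best response Y/Z (payoff 4)
  P2 vs B: payoffs [0, 2, 3] → best response Z (payoff 3)
  P2 vs C: payoffs [1, 4, 4] → best response Y/Z (payoff 4)
Mutual best responses: (B,Z) → Nash equilibria.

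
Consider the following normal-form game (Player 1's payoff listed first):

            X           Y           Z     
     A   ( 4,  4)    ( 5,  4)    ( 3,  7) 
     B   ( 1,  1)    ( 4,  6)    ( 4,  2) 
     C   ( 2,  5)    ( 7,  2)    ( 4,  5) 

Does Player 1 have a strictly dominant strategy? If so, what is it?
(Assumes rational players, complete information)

No strictly dominant strategy exists for Player 1

Work:
A strategy strictly dominates another if it gives a strictly higher payoff against every opponent action. Compare each pair of P1's strategies column-by-column:
  A vs B: [4 vs 1, 5 vs 4, 3 vs 4] → A does not strictly dominate B (column Z: 3 ≤ 4)
  A vs C: [4 vs 2, 5 vs 7, 3 vs 4] → A does not strictly dominate C (column Y: 5 ≤ 7)
  B vs A: [1 vs 4, 4 vs 5, 4 vs 3] → B does not strictly dominate A (column X: 1 ≤ 4)
  B vs C: [1 vs 2, 4 vs 7, 4 vs 4] → B does not strictly dominate C (column X: 1 ≤ 2)
  C vs A: [2 vs 4, 7 vs 5, 4 vs 3] → C does not strictly dominate A (column X: 2 ≤ 4)
  C vs B: [2 vs 1, 7 vs 4, 4 vs 4] → C does not strictly dominate B (column Z: 4 ≤ 4)
No single strategy strictly dominates all others → no strictly dominant strategy.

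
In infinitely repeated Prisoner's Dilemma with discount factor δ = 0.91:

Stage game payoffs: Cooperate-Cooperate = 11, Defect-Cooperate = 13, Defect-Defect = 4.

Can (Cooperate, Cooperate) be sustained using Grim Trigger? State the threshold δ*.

δ* = 0.2222; since δ = 0.91 ≥ 0.2222, cooperation can be sustained

Work:
For Grim Trigger:
Cooperate forever: 11/(1-δ)
Defect then punished: 13 + 4·δ/(1-δ)
Need: 11/(1-δ) ≥ 13 + 4·δ/(1-δ)
Solving: δ ≥ (T-R)/(T-P) = (13-11)/(13-4) = 0.2222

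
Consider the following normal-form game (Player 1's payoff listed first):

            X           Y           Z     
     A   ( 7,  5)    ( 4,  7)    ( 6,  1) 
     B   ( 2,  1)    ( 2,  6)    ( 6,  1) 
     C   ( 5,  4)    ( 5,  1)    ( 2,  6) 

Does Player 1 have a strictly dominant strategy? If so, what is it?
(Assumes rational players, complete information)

No strictly dominant strategy exists for Player 1

Work:
A strategy strictly dominates another if it gives a strictly higher payoff against every opponent action. Compare each pair of P1's strategies column-by-column:
  A vs B: [7 vs 2, 4 vs 2, 6 vs 6] → A does not strictly dominate B (column Z: 6 ≤ 6)
  A vs C: [7 vs 5, 4 vs 5, 6 vs 2] → A does not strictly dominate C (column Y: 4 ≤ 5)
  B vs A: [2 vs 7, 2 vs 4, 6 vs 6] → B does not strictly dominate A (column X: 2 ≤ 7)
  B vs C: [2 vs 5, 2 vs 5, 6 vs 2] → B does not strictly dominate C (column X: 2 ≤ 5)
  C vs A: [5 vs 7, 5 vs 4, 2 vs 6] → C does not strictly dominate A (column X: 5 ≤ 7)
  C vs B: [5 vs 2, 5 vs 2, 2 vs 6] → C does not strictly dominate B (column Z: 2 ≤ 6)
No single strategy strictly dominates all others → no strictly dominant strategy.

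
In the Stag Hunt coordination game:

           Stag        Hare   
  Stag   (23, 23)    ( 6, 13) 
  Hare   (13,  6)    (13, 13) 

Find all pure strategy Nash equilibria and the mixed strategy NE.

Pure NE: (Stag, Stag) and (Hare, Hare); Mixed NE: p = 0.4118, q = 0.4118

Work:
Check pure NE:
(Stag, Stag): (23, 23) - no unilateral deviation beneficial
(Hare, Hare): (13, 13) - no unilateral deviation beneficial
Mixed NE: P1 plays Stag with p = 0.4118, P2 plays Stag with q = 0.4118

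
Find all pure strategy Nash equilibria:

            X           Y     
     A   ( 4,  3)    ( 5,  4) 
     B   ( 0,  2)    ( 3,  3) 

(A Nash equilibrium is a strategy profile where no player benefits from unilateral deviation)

Nash equilibrium: (A, Y)

Work:
Best responses:
  P1 vs X: payoffs [4, 0] → best response A (payoff 4)
  P1 vs Y: payoffs [5, 3] → best response A (payoff 5)
  P2 vs A: payoffs [3, 4] → best response Y (payoff 4)
  P2 vs B: payoffs [2, 3] → best response Y (payoff 3)
Mutual best responses: (A,Y) → Nash equilibria.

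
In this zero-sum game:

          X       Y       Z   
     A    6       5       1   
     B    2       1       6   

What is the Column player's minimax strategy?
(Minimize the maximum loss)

Column should play Y, value = 5

Work:
Column player minimizes Row's maximum payoff:
Column X: max payoff to Row = 6
Column Y: max payoff to Row = 5
Column Z: max payoff to Row = 6
Minimum is 5, achieved by column Y.
Minimax strategy: Y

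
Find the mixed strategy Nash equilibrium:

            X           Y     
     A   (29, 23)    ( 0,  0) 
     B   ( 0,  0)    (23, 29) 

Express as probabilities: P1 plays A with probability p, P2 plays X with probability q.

p = 0.5577, q = 0.4423

Work:
Find probabilities that make opponent indifferent:
P2 chooses q to make P1 indifferent between A and B
P1 chooses p to make P2 indifferent between X and Y
Mixed NE: P1 plays (A: 0.5577, B: 0.4423), P2 plays (X: 0.4423, Y: 0.5577)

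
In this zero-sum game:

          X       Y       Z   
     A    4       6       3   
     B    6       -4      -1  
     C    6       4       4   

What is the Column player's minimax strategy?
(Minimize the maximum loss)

Column should play Z, value = 4

Work:
Column player minimizes Row's maximum payoff:
Column X: max payoff to Row = 6
Column Y: max payoff to Row = 6
Column Z: max payoff to Row = 4
Minimum is 4, achieved by column Z.
Minimax strategy: Z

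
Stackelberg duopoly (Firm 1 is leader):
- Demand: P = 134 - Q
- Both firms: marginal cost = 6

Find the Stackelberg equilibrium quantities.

q₁* (leader) = 64.0, q₂* (follower) = 32.0

Work:
Follower's reaction: q₂ = (a - c - q₁)/2
Leader substitutes: π₁ = q₁·(a - q₁ - (a-c-q₁)/2 - c)
FOC: q₁* = (134 - 6)/2 = 64.00
Then: q₂* = (134 - 6 - 64.0)/2 = 32.00
Leader has first-mover advantage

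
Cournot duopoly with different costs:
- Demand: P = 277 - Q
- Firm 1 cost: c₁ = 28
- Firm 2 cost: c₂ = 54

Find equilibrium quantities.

q₁* = 91.67, q₂* = 65.67

Work:
Reaction: q₁ = (277 - 28 - q₂)/2
Reaction: q₂ = (277 - 54 - q₁)/2
Solve simultaneously:
q₁* = (277 - 2×28 + 54)/3 = 91.67
q₂* = (277 - 2×54 + 28)/3 = 65.67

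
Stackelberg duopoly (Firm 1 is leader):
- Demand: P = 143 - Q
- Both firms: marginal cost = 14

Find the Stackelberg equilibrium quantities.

q₁* (leader) = 64.5, q₂* (follower) = 32.25

Work:
Follower's reaction: q₂ = (a - c - q₁)/2
Leader substitutes: π₁ = q₁·(a - q₁ - (a-c-q₁)/2 - c)
FOC: q₁* = (143 - 14)/2 = 64.50
Then: q₂* = (143 - 14 - 64.5)/2 = 32.25
Leader has first-mover advantage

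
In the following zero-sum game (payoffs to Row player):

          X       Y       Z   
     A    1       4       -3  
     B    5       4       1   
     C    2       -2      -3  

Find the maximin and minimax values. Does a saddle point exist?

Maximin = 1, Minimax = 1, Saddle: True

Work:
Row minimums: [-3, 1, -3] → maximin = 1
Column maximums: [5, 4, 1] → minimax = 1
Saddle point exists! Game value = 1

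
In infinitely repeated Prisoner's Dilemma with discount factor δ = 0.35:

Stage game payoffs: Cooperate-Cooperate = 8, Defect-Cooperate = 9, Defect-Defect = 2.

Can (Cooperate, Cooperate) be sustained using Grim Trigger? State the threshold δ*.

δ* = 0.1429; since δ = 0.35 ≥ 0.1429, cooperation can be sustained

Work:
For Grim Trigger:
Cooperate forever: 8/(1-δ)
Defect then punished: 9 + 2·δ/(1-δ)
Need: 8/(1-δ) ≥ 9 + 2·δ/(1-δ)
Solving: δ ≥ (T-R)/(T-P) = (9-8)/(9-2) = 0.1429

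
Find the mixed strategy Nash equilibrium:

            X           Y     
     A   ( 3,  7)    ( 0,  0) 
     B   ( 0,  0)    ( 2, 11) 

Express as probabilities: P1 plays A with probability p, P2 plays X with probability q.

p = 0.6111, q = 0.4

Work:
Find probabilities that make opponent indifferent:
P2 chooses q to make P1 indifferent between A and B
P1 chooses p to make P2 indifferent between X and Y
Mixed NE: P1 plays (A: 0.6111, B: 0.3889), P2 plays (X: 0.4, Y: 0.6)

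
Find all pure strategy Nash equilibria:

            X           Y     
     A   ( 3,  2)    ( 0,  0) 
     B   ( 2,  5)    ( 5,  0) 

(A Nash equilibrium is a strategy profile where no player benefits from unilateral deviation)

Nash equilibrium: (A, X)

Work:
Best responses:
  P1 vs X: payoffs [3, 2] → best response A (payoff 3)
  P1 vs Y: payoffs [0, 5] → best response B (payoff 5)
  P2 vs A: payoffs [2, 0] → best response X (payoff 2)
  P2 vs B: payoffs [5, 0] → best response X (payoff 5)
Mutual best responses: (A,X) → Nash equilibria.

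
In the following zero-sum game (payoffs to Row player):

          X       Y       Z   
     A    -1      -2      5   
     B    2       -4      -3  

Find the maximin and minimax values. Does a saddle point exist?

Maximin = -2, Minimax = -2, Saddle: True

Work:
Row minimums: [-2, -4] → maximin = -2
Column maximums: [2, -2, 5] → minimax = -2
Saddle point exists! Game value = -2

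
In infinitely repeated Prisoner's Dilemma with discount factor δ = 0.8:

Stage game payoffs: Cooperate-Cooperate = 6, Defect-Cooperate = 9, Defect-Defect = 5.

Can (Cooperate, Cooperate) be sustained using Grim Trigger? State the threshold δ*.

δ* = 0.75; since δ = 0.8 ≥ 0.75, cooperation can be sustained

Work:
For Grim Trigger:
Cooperate forever: 6/(1-δ)
Defect then punished: 9 + 5·δ/(1-δ)
Need: 6/(1-δ) ≥ 9 + 5·δ/(1-δ)
Solving: δ ≥ (T-R)/(T-P) = (9-6)/(9-5) = 0.75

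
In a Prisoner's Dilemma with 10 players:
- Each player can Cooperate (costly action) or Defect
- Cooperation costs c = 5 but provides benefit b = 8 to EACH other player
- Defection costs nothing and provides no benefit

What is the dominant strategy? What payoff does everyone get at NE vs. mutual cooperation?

Dominant: Defect; NE payoff = 0; Coop payoff = 67

Work:
Defect dominates (saves cost c = 5, benefit to others is external)
NE: All defect → everyone gets 0
If all cooperate: each receives (9)×8 - 5 = 67
Social dilemma: 67 > 0 but NE gives 0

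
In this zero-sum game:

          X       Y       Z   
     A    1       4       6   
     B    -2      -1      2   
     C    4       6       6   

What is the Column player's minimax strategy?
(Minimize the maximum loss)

Column should play X, value = 4

Work:
Column player minimizes Row's maximum payoff:
Column X: max payoff to Row = 4
Column Y: max payoff to Row = 6
Column Z: max payoff to Row = 6
Minimum is 4, achieved by column X.
Minimax strategy: X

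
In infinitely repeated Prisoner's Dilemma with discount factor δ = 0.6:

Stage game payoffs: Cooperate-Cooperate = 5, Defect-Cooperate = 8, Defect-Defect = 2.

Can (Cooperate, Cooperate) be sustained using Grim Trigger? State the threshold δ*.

δ* = 0.5; since δ = 0.6 ≥ 0.5, cooperation can be sustained

Work:
For Grim Trigger:
Cooperate forever: 5/(1-δ)
Defect then punished: 8 + 2·δ/(1-δ)
Need: 5/(1-δ) ≥ 8 + 2·δ/(1-δ)
Solving: δ ≥ (T-R)/(T-P) = (8-5)/(8-2) = 0.5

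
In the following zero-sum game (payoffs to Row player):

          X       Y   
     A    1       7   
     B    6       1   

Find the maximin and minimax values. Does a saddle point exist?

Maximin = 1, Minimax = 6, Saddle: False

Work:
Row minimums: [1, 1] → maximin = 1
Column maximums: [6, 7] → minimax = 6
No saddle point (maximin ≠ minimax). Mixed strategy needed.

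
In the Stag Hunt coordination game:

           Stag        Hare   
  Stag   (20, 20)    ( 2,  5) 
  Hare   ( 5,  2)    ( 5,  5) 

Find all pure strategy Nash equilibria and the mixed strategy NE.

Pure NE: (Stag, Stag) and (Hare, Hare); Mixed NE: p = 0.1667, q = 0.1667

Work:
Check pure NE:
(Stag, Stag): (20, 20) - no unilateral deviation beneficial
(Hare, Hare): (5, 5) - no unilateral deviation beneficial
Mixed NE: P1 plays Stag with p = 0.1667, P2 plays Stag with q = 0.1667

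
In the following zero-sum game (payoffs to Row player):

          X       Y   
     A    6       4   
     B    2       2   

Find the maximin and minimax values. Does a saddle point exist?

Maximin = 4, Minimax = 4, Saddle: True

Work:
Row minimums: [4, 2] → maximin = 4
Column maximums: [6, 4] → minimax = 4
Saddle point exists! Game value = 4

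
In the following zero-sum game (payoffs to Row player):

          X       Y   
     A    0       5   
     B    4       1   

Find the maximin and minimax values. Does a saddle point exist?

Maximin = 1, Minimax = 4, Saddle: False

Work:
Row minimums: [0, 1] → maximin = 1
Column maximums: [4, 5] → minimax = 4
No saddle point (maximin ≠ minimax). Mixed strategy needed.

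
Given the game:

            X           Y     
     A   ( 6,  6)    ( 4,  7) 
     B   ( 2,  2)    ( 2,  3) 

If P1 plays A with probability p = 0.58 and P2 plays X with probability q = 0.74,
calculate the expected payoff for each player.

E[P1] = 4.0184, E[P2] = 4.58

Work:
E[P1] = p·q·π₁(A,X) + p·(1-q)·π₁(A,Y) + (1-p)·q·π₁(B,X) + (1-p)·(1-q)·π₁(B,Y)
= 0.58·0.74·6 + 0.58·0.26·4 + 0.42·0.74·2 + 0.42·0.26·2
= 4.0184

E[P2] = 4.58 (similar calculation)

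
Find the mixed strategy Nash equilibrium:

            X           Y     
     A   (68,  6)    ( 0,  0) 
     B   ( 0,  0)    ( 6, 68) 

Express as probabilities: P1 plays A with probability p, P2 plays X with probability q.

p = 0.9189, q = 0.0811

Work:
Find probabilities that make opponent indifferent:
P2 chooses q to make P1 indifferent between A and B
P1 chooses p to make P2 indifferent between X and Y
Mixed NE: P1 plays (A: 0.9189, B: 0.0811), P2 plays (X: 0.0811, Y: 0.9189)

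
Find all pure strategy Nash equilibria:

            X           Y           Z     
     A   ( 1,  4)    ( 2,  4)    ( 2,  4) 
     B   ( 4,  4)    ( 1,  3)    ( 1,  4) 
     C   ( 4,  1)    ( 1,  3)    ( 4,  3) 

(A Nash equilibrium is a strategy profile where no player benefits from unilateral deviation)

Nash equilibrium: (A, Y), (B, X), (C, Z)

Work:
Best responses:
  P1 vs X: payoffs [1, 4, 4] → best response B/C (payoff 4)
  P1 vs Y: payoffs [2, 1, 1] → best response A (payoff 2)
  P1 vs Z: payoffs [2, 1, 4] → best response C (payoff 4)
  P2 vs A: payoffs [4, 4, 4] → best response X/Y/Z (payoff 4)
  P2 vs B: payoffs [4, 3, 4] → best response X/Z (payoff 4)
  P2 vs C: payoffs [1, 3, 3] → best response Y/Z (payoff 3)
Mutual best responses: (A,Y), (B,X), (C,Z) → Nash equilibria.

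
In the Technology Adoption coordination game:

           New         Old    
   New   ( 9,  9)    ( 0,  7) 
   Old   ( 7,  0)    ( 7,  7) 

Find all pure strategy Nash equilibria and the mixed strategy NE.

Pure NE: (New, New) and (Old, Old); Mixed NE: p = 0.7778, q = 0.7778

Work:
Check pure NE:
(New, New): (9, 9) - no unilateral deviation beneficial
(Old, Old): (7, 7) - no unilateral deviation beneficial
Mixed NE: P1 plays New with p = 0.7778, P2 plays New with q = 0.7778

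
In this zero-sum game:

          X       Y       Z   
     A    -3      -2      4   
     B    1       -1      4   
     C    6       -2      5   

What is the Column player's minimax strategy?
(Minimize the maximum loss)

Column should play Y, value = -1

Work:
Column player minimizes Row's maximum payoff:
Column X: max payoff to Row = 6
Column Y: max payoff to Row = -1
Column Z: max payoff to Row = 5
Minimum is -1, achieved by column Y.
Minimax strategy: Y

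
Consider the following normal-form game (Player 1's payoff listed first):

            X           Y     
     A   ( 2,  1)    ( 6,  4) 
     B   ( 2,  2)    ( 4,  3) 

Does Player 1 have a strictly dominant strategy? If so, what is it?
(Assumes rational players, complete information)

No strictly dominant strategy exists for Player 1

Work:
A strategy strictly dominates another if it gives a strictly higher payoff against every opponent action. Compare each pair of P1's strategies column-by-column:
  A vs B: [2 vs 2, 6 vs 4] → A does not strictly dominate B (column X: 2 ≤ 2)
  B vs A: [2 vs 2, 4 vs 6] → B does not strictly dominate A (column X: 2 ≤ 2)
No single strategy strictly dominates all others → no strictly dominant strategy.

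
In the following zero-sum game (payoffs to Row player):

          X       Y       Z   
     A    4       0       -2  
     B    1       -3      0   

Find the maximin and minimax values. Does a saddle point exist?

Maximin = -2, Minimax = 0, Saddle: False

Work:
Row minimums: [-2, -3] → maximin = -2
Column maximums: [4, 0, 0] → minimax = 0
No saddle point (maximin ≠ minimax). Mixed strategy needed.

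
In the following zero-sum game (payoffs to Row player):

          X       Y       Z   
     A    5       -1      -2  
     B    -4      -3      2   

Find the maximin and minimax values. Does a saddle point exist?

Maximin = -2, Minimax = -1, Saddle: False

Work:
Row minimums: [-2, -4] → maximin = -2
Column maximums: [5, -1, 2] → minimax = -1
No saddle point (maximin ≠ minimax). Mixed strategy needed.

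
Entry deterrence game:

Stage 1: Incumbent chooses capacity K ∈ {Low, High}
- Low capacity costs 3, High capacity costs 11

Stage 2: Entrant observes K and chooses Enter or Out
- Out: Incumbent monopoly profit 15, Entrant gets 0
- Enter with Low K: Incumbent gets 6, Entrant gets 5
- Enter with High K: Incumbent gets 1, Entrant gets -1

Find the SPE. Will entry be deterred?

SPE: (High, Enter|Low, Out|High); Entry deterred. Incumbent net profit = 4

Work:
After Low K: Entrant enters (5 > 0)
After High K: Entrant stays out (-1 < 0)
Incumbent: Low → 6−3=3, High → 15−11=4
Incumbent chooses High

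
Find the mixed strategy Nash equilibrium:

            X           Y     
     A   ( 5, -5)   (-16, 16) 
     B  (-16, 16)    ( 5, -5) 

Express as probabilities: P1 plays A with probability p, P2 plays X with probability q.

p = 0.5, q = 0.5

Work:
Find probabilities that make opponent indifferent:
P2 chooses q to make P1 indifferent between A and B
P1 chooses p to make P2 indifferent between X and Y
Mixed NE: P1 plays (A: 0.5, B: 0.5), P2 plays (X: 0.5, Y: 0.5)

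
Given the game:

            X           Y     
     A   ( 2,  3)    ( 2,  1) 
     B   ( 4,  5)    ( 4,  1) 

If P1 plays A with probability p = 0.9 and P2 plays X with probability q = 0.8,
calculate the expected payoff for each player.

E[P1] = 2.2, E[P2] = 2.76

Work:
E[P1] = p·q·π₁(A,X) + p·(1-q)·π₁(A,Y) + (1-p)·q·π₁(B,X) + (1-p)·(1-q)·π₁(B,Y)
= 0.9·0.8·2 + 0.9·0.2·2 + 0.1·0.8·4 + 0.1·0.2·4
= 2.2

E[P2] = 2.76 (similar calculation)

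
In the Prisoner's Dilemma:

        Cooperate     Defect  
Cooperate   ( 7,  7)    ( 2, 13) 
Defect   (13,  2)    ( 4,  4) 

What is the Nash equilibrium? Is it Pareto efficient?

(Defect, Defect) is NE; not Pareto efficient

Work:
Defect dominates Cooperate for both players:
If P2 cooperates: Defect (13) > Cooperate (7)
If P2 defects: Defect (4) > Cooperate (2)
NE: (Defect, Defect) with payoff (4, 4)
But (Cooperate, Cooperate) = (7, 7) Pareto dominates (4, 4)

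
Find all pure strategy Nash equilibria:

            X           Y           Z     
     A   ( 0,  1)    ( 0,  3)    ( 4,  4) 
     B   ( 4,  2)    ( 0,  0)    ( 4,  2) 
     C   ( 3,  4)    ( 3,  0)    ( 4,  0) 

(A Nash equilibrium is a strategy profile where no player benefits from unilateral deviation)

Nash equilibrium: (A, Z), (B, X), (B, Z)

Work:
Best responses:
  P1 vs X: payoffs [0, 4, 3] → best response B (payoff 4)
  P1 vs Y: payoffs [0, 0, 3] → best response C (payoff 3)
  P1 vs Z: payoffs [4, 4, 4] → best response A/B/C (payoff 4)
  P2 vs A: payoffs [1, 3, 4] → best response Z (payoff 4)
  P2 vs B: payoffs [2, 0, 2] → best response X/Z (payoff 2)
  P2 vs C: payoffs [4, 0, 0] → best response X (payoff 4)
Mutual best responses: (A,Z), (B,X), (B,Z) → Nash equilibria.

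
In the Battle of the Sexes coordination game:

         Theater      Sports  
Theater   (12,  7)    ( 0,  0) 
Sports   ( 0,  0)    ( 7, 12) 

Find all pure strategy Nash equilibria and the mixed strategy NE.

Pure NE: (Theater, Theater) and (Sports, Sports); Mixed NE: p = 0.6316, q = 0.3684

Work:
Check pure NE:
(Theater, Theater): (12, 7) - no unilateral deviation beneficial
(Sports, Sports): (7, 12) - no unilateral deviation beneficial
Mixed NE: P1 plays Theater with p = 0.6316, P2 plays Theater with q = 0.3684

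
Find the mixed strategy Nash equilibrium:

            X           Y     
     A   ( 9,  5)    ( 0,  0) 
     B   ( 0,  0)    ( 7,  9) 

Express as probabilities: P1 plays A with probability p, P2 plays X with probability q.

p = 0.6429, q = 0.4375

Work:
Find probabilities that make opponent indifferent:
P2 chooses q to make P1 indifferent between A and B
P1 chooses p to make P2 indifferent between X and Y
Mixed NE: P1 plays (A: 0.6429, B: 0.3571), P2 plays (X: 0.4375, Y: 0.5625)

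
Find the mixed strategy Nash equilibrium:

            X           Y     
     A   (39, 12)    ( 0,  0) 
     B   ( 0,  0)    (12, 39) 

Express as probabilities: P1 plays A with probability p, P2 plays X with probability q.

p = 0.7647, q = 0.2353

Work:
Find probabilities that make opponent indifferent:
P2 chooses q to make P1 indifferent between A and B
P1 chooses p to make P2 indifferent between X and Y
Mixed NE: P1 plays (A: 0.7647, B: 0.2353), P2 plays (X: 0.2353, Y: 0.7647)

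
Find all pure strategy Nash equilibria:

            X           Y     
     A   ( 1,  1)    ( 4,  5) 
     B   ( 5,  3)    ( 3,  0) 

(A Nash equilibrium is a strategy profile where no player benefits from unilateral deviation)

Nash equilibrium: (A, Y), (B, X)

Work:
Best responses:
  P1 vs X: payoffs [1, 5] → best response B (payoff 5)
  P1 vs Y: payoffs [4, 3] → best response A (payoff 4)
  P2 vs A: payoffs [1, 5] → best response Y (payoff 5)
  P2 vs B: payoffs [3, 0] → best response X (payoff 3)
Mutual best responses: (A,Y), (B,X) → Nash equilibria.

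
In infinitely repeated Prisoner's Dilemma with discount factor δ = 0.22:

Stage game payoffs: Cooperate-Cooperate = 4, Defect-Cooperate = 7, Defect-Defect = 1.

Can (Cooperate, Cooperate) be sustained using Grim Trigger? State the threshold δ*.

δ* = 0.5; since δ = 0.22 < 0.5, cooperation cannot be sustained

Work:
For Grim Trigger:
Cooperate forever: 4/(1-δ)
Defect then punished: 7 + 1·δ/(1-δ)
Need: 4/(1-δ) ≥ 7 + 1·δ/(1-δ)
Solving: δ ≥ (T-R)/(T-P) = (7-4)/(7-1) = 0.5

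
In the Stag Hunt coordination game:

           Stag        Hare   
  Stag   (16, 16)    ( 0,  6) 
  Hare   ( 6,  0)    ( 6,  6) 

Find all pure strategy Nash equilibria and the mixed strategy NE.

Pure NE: (Stag, Stag) and (Hare, Hare); Mixed NE: p = 0.375, q = 0.375

Work:
Check pure NE:
(Stag, Stag): (16, 16) - no unilateral deviation beneficial
(Hare, Hare): (6, 6) - no unilateral deviation beneficial
Mixed NE: P1 plays Stag with p = 0.375, P2 plays Stag with q = 0.375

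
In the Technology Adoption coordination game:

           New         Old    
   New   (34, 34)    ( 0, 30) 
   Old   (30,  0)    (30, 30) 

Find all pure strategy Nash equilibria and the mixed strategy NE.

Pure NE: (New, New) and (Old, Old); Mixed NE: p = 0.8824, q = 0.8824

Work:
Check pure NE:
(New, New): (34, 34) - no unilateral deviation beneficial
(Old, Old): (30, 30) - no unilateral deviation beneficial
Mixed NE: P1 plays New with p = 0.8824, P2 plays New with q = 0.8824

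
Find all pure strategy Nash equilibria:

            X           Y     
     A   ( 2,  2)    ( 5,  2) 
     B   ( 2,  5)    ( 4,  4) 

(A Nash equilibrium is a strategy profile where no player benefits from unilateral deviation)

Nash equilibrium: (A, X), (A, Y), (B, X)

Work:
Best responses:
  P1 vs X: payoffs [2, 2] → best response A/B (payoff 2)
  P1 vs Y: payoffs [5, 4] → best response A (payoff 5)
  P2 vs A: payoffs [2, 2] → best response X/Y (payoff 2)
  P2 vs B: payoffs [5, 4] → best response X (payoff 5)
Mutual best responses: (A,X), (A,Y), (B,X) → Nash equilibria.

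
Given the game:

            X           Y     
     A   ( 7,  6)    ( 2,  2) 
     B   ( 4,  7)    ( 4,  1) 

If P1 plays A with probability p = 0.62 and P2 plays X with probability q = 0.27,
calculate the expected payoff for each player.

E[P1] = 3.597, E[P2] = 2.9052

Work:
E[P1] = p·q·π₁(A,X) + p·(1-q)·π₁(A,Y) + (1-p)·q·π₁(B,X) + (1-p)·(1-q)·π₁(B,Y)
= 0.62·0.27·7 + 0.62·0.73·2 + 0.38·0.27·4 + 0.38·0.73·4
= 3.597

E[P2] = 2.9052 (similar calculation)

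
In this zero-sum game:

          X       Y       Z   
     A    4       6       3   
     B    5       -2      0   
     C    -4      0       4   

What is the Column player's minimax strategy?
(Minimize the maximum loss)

Column should play Z, value = 4

Work:
Column player minimizes Row's maximum payoff:
Column X: max payoff to Row = 5
Column Y: max payoff to Row = 6
Column Z: max payoff to Row = 4
Minimum is 4, achieved by column Z.
Minimax strategy: Z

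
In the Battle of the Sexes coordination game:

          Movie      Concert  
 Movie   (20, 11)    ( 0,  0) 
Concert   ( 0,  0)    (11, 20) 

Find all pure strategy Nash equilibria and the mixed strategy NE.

Pure NE: (Movie, Movie) and (Concert, Concert); Mixed NE: p = 0.6452, q = 0.3548

Work:
Check pure NE:
(Movie, Movie): (20, 11) - no unilateral deviation beneficial
(Concert, Concert): (11, 20) - no unilateral deviation beneficial
Mixed NE: P1 plays Movie with p = 0.6452, P2 plays Movie with q = 0.3548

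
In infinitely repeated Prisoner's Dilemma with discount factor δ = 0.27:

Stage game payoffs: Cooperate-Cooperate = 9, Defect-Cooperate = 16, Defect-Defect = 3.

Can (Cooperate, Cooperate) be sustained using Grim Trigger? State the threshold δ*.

δ* = 0.5385; since δ = 0.27 < 0.5385, cooperation cannot be sustained

Work:
For Grim Trigger:
Cooperate forever: 9/(1-δ)
Defect then punished: 16 + 3·δ/(1-δ)
Need: 9/(1-δ) ≥ 16 + 3·δ/(1-δ)
Solving: δ ≥ (T-R)/(T-P) = (16-9)/(16-3) = 0.5385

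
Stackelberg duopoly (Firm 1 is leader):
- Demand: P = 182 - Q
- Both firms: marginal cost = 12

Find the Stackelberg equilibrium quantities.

q₁* (leader) = 85.0, q₂* (follower) = 42.5

Work:
Follower's reaction: q₂ = (a - c - q₁)/2
Leader substitutes: π₁ = q₁·(a - q₁ - (a-c-q₁)/2 - c)
FOC: q₁* = (182 - 12)/2 = 85.00
Then: q₂* = (182 - 12 - 85.0)/2 = 42.50
Leader has first-mover advantage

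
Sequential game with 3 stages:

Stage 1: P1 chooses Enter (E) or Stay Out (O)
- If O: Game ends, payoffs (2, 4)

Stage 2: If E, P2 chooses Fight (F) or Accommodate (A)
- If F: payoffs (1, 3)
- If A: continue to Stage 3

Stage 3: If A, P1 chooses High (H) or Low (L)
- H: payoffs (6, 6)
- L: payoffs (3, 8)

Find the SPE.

SPE: (E, A, H); Outcome (6, 6)

Work:
Stage 3: P1 chooses H (6 vs 3)
Stage 2: P2: F->3, A->6 (anticipating H). Choose A
Stage 1: P1: O->2, E->6 (anticipating A, H). Choose E
SPE path: E -> A -> H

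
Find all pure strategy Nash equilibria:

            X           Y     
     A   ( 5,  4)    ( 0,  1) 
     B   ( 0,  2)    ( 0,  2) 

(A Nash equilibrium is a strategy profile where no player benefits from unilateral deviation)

Nash equilibrium: (A, X), (B, Y)

Work:
Best responses:
  P1 vs X: payoffs [5, 0] → best response A (payoff 5)
  P1 vs Y: payoffs [0, 0] → best response A/B (payoff 0)
  P2 vs A: payoffs [4, 1] → best response X (payoff 4)
  P2 vs B: payoffs [2, 2] → best response X/Y (payoff 2)
Mutual best responses: (A,X), (B,Y) → Nash equilibria.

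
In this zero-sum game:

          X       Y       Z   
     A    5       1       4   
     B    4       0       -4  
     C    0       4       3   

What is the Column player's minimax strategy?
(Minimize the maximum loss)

Column should play Y or Z (all achieve the minimum), value = 4

Work:
Column player minimizes Row's maximum payoff:
Column X: max payoff to Row = 5
Column Y: max payoff to Row = 4
Column Z: max payoff to Row = 4
Minimum is 4, achieved by columns Y, Z (tied).
Each of Y or Z is a minimax strategy.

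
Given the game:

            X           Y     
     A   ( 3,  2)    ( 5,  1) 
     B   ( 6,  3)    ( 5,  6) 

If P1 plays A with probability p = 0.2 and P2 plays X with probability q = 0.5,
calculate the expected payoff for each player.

E[P1] = 5.2, E[P2] = 3.9

Work:
E[P1] = p·q·π₁(A,X) + p·(1-q)·π₁(A,Y) + (1-p)·q·π₁(B,X) + (1-p)·(1-q)·π₁(B,Y)
= 0.2·0.5·3 + 0.2·0.5·5 + 0.8·0.5·6 + 0.8·0.5·5
= 5.2

E[P2] = 3.9 (similar calculation)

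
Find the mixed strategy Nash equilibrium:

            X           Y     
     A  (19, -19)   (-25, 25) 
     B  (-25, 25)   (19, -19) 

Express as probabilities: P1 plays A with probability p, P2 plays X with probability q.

p = 0.5, q = 0.5

Work:
Find probabilities that make opponent indifferent:
P2 chooses q to make P1 indifferent between A and B
P1 chooses p to make P2 indifferent between X and Y
Mixed NE: P1 plays (A: 0.5, B: 0.5), P2 plays (X: 0.5, Y: 0.5)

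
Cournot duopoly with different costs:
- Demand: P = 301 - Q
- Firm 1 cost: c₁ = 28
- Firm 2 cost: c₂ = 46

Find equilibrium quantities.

q₁* = 97.0, q₂* = 79.0

Work:
Reaction: q₁ = (301 - 28 - q₂)/2
Reaction: q₂ = (301 - 46 - q₁)/2
Solve simultaneously:
q₁* = (301 - 2×28 + 46)/3 = 97.0
q₂* = (301 - 2×46 + 28)/3 = 79.0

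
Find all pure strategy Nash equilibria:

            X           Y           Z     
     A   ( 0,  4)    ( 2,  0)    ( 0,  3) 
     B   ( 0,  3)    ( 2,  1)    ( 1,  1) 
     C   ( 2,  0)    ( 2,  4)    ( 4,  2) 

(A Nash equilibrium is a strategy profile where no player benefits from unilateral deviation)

Nash equilibrium: (C, Y)

Work:
Best responses:
  P1 vs X: payoffs [0, 0, 2] → best response C (payoff 2)
  P1 vs Y: payoffs [2, 2, 2] → best response A/B/C (payoff 2)
  P1 vs Z: payoffs [0, 1, 4] → best response C (payoff 4)
  P2 vs A: payoffs [4, 0, 3] → best response X (payoff 4)
  P2 vs B: payoffs [3, 1, 1] → best response X (payoff 3)
  P2 vs C: payoffs [0, 4, 2] → best response Y (payoff 4)
Mutual best responses: (C,Y) → Nash equilibria.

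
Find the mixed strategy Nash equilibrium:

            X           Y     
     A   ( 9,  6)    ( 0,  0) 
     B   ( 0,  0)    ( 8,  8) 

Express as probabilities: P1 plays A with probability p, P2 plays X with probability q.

p = 0.5714, q = 0.4706

Work:
Find probabilities that make opponent indifferent:
P2 chooses q to make P1 indifferent between A and B
P1 chooses p to make P2 indifferent between X and Y
Mixed NE: P1 plays (A: 0.5714, B: 0.4286), P2 plays (X: 0.4706, Y: 0.5294)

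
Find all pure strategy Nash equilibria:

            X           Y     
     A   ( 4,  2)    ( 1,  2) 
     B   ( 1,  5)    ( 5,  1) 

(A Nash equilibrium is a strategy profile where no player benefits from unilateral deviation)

Nash equilibrium: (A, X)

Work:
Best responses:
  P1 vs X: payoffs [4, 1] → best response A (payoff 4)
  P1 vs Y: payoffs [1, 5] → best response B (payoff 5)
  P2 vs A: payoffs [2, 2] → best response X/Y (payoff 2)
  P2 vs B: payoffs [5, 1] → best response X (payoff 5)
Mutual best responses: (A,X) → Nash equilibria.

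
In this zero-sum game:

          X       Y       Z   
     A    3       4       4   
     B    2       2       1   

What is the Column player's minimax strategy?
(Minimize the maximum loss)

Column should play X, value = 3

Work:
Column player minimizes Row's maximum payoff:
Column X: max payoff to Row = 3
Column Y: max payoff to Row = 4
Column Z: max payoff to Row = 4
Minimum is 3, achieved by column X.
Minimax strategy: X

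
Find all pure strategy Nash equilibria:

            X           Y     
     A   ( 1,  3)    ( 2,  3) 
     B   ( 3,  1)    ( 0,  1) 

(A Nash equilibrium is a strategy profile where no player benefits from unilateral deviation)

Nash equilibrium: (A, Y), (B, X)

Work:
Best responses:
  P1 vs X: payoffs [1, 3] → best response B (payoff 3)
  P1 vs Y: payoffs [2, 0] → best response A (payoff 2)
  P2 vs A: payoffs [3, 3] → best response X/Y (payoff 3)
  P2 vs B: payoffs [1, 1] → best response X/Y (payoff 1)
Mutual best responses: (A,Y), (B,X) → Nash equilibria.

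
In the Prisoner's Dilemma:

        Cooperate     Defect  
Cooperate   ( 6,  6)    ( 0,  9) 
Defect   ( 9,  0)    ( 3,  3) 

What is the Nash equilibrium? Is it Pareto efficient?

(Defect, Defect) is NE; not Pareto efficient

Work:
Defect dominates Cooperate for both players:
If P2 cooperates: Defect (9) > Cooperate (6)
If P2 defects: Defect (3) > Cooperate (0)
NE: (Defect, Defect) with payoff (3, 3)
But (Cooperate, Cooperate) = (6, 6) Pareto dominates (3, 3)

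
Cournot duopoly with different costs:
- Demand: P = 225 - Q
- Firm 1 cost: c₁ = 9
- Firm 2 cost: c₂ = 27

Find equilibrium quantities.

q₁* = 78.0, q₂* = 60.0

Work:
Reaction: q₁ = (225 - 9 - q₂)/2
Reaction: q₂ = (225 - 27 - q₁)/2
Solve simultaneously:
q₁* = (225 - 2×9 + 27)/3 = 78.0
q₂* = (225 - 2×27 + 9)/3 = 60.0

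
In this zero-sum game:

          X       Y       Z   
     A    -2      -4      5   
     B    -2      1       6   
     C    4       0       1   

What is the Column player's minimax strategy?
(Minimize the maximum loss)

Column should play Y, value = 1

Work:
Column player minimizes Row's maximum payoff:
Column X: max payoff to Row = 4
Column Y: max payoff to Row = 1
Column Z: max payoff to Row = 6
Minimum is 1, achieved by column Y.
Minimax strategy: Y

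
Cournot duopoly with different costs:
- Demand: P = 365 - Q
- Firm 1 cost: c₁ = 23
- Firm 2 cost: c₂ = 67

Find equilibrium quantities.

q₁* = 128.67, q₂* = 84.67

Work:
Reaction: q₁ = (365 - 23 - q₂)/2
Reaction: q₂ = (365 - 67 - q₁)/2
Solve simultaneously:
q₁* = (365 - 2×23 + 67)/3 = 128.67
q₂* = (365 - 2×67 + 23)/3 = 84.67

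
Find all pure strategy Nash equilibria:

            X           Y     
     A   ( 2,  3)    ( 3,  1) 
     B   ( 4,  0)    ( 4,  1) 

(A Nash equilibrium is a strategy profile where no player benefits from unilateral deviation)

Nash equilibrium: (B, Y)

Work:
Best responses:
  P1 vs X: payoffs [2, 4] → best response B (payoff 4)
  P1 vs Y: payoffs [3, 4] → best response B (payoff 4)
  P2 vs A: payoffs [3, 1] → best response X (payoff 3)
  P2 vs B: payoffs [0, 1] → best response Y (payoff 1)
Mutual best responses: (B,Y) → Nash equilibria.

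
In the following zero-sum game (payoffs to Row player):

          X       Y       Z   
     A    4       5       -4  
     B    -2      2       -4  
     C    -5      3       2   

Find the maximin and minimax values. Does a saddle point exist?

Maximin = -4, Minimax = 2, Saddle: False

Work:
Row minimums: [-4, -4, -5] → maximin = -4
Column maximums: [4, 5, 2] → minimax = 2
No saddle point (maximin ≠ minimax). Mixed strategy needed.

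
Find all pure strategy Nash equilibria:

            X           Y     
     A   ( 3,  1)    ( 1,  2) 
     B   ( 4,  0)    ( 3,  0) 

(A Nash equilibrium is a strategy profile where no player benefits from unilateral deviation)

Nash equilibrium: (B, X), (B, Y)

Work:
Best responses:
  P1 vs X: payoffs [3, 4] → best response B (payoff 4)
  P1 vs Y: payoffs [1, 3] → best response B (payoff 3)
  P2 vs A: payoffs [1, 2] → best response Y (payoff 2)
  P2 vs B: payoffs [0, 0] → best response X/Y (payoff 0)
Mutual best responses: (B,X), (B,Y) → Nash equilibria.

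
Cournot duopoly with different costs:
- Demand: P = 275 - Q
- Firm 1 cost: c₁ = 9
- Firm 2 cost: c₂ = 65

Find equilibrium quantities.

q₁* = 107.33, q₂* = 51.33

Work:
Reaction: q₁ = (275 - 9 - q₂)/2
Reaction: q₂ = (275 - 65 - q₁)/2
Solve simultaneously:
q₁* = (275 - 2×9 + 65)/3 = 107.33
q₂* = (275 - 2×65 + 9)/3 = 51.33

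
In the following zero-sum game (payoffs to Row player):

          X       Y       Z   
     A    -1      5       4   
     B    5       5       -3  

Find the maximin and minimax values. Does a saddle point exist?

Maximin = -1, Minimax = 4, Saddle: False

Work:
Row minimums: [-1, -3] → maximin = -1
Column maximums: [5, 5, 4] → minimax = 4
No saddle point (maximin ≠ minimax). Mixed strategy needed.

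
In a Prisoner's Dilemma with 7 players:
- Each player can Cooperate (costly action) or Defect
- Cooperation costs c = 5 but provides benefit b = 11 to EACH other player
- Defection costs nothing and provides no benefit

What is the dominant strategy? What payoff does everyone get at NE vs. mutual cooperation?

Dominant: Defect; NE payoff = 0; Coop payoff = 61

Work:
Defect dominates (saves cost c = 5, benefit to others is external)
NE: All defect → everyone gets 0
If all cooperate: each receives (6)×11 - 5 = 61
Social dilemma: 61 > 0 but NE gives 0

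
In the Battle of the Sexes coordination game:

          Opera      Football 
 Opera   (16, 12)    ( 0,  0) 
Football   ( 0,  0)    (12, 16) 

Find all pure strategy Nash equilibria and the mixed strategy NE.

Pure NE: (Opera, Opera) and (Football, Football); Mixed NE: p = 0.5714, q = 0.4286

Work:
Check pure NE:
(Opera, Opera): (16, 12) - no unilateral deviation beneficial
(Football, Football): (12, 16) - no unilateral deviation beneficial
Mixed NE: P1 plays Opera with p = 0.5714, P2 plays Opera with q = 0.4286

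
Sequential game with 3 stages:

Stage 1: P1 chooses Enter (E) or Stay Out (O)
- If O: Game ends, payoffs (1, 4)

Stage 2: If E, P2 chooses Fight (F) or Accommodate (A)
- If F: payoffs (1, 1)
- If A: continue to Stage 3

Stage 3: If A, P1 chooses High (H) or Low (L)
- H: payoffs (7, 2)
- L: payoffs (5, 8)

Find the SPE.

SPE: (E, A, H); Outcome (7, 2)

Work:
Stage 3: P1 chooses H (7 vs 5)
Stage 2: P2: F->1, A->2 (anticipating H). Choose A
Stage 1: P1: O->1, E->7 (anticipating A, H). Choose E
SPE path: E -> A -> H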